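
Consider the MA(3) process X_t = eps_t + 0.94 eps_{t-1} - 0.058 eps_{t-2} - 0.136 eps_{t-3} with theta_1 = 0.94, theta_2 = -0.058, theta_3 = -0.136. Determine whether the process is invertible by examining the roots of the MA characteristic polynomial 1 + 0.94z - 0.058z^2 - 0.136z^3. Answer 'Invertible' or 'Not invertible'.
\text{Invertible}

The MA(q) characteristic polynomial is P(z) = 1 + 0.94z - 0.058z^2 - 0.136z^3.
Invertibility requires all roots to lie outside the unit circle, i.e. |z| > 1 for every root.
Degree 3: look for a simple real root z0 first, then factor out (1 - z/z0) and solve the remaining quadratic.
Testing z0 = -1.25: P(-1.25) = 1 + (0.94)(-1.25) + (-0.058)(-1.25)^2 + (-0.136)(-1.25)^3
  = 1 + (-1.175) + (-0.090625) + (0.265625) = 0.  So z_0 = -1.25 is a root, |z_0| = 1.25.
Divide out the factor (1 + 0.8 z) = (1 - z/z0) (since 1/z0 = -0.8):
  P(z) = (1 + 0.8 z)(1 + (0.14) z + (-0.17) z^2)
  [check: z-coef 0.14 - (-0.8) = 0.94; z^2-coef -0.17 - (-0.8)(0.14) = -0.058; z^3-coef -(-0.8)(-0.17) = -0.136.]
Remaining roots from the quadratic factor 1 + (0.14) z + (-0.17) z^2:
  Set 1 + (0.14) z + (-0.17) z^2 = 0, i.e. a z^2 + b z + c = 0 with a = -0.17, b = 0.14, c = 1.
  Discriminant D = b^2 - 4ac = (0.14)^2 - 4*(-0.17)*1 = 0.0196 - (-0.68) = 0.6996.
  D >= 0, so the roots are real: z = (-b +/- sqrt(D)) / (2a) = (-0.14 +/- 0.836421) / (-0.34).
    z_1 = (-0.14 + 0.836421) / (-0.34) = -2.0483,   |z_1| = 2.0483.
    z_2 = (-0.14 - 0.836421) / (-0.34) = 2.8718,   |z_2| = 2.8718.
Moduli of all roots: 1.2500, 2.0483, 2.8718.
All moduli strictly greater than 1? Yes.
Verdict: Invertible.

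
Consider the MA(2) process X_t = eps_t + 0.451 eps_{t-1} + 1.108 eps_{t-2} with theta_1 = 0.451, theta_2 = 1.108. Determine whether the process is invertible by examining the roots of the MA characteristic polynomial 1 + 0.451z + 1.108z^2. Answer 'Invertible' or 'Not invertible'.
\text{Not invertible}

The MA(q) characteristic polynomial is P(z) = 1 + 0.451z + 1.108z^2.
Invertibility requires all roots to lie outside the unit circle, i.e. |z| > 1 for every root.
Set 1 + (0.451) z + (1.108) z^2 = 0, i.e. a z^2 + b z + c = 0 with a = 1.108, b = 0.451, c = 1.
Discriminant D = b^2 - 4ac = (0.451)^2 - 4*(1.108)*1 = 0.203401 - (4.432) = -4.228599.
D < 0, so the roots are the complex-conjugate pair z = (-b +/- i sqrt(-D)) / (2a) = -0.2035 +/- 0.928i.
For a conjugate pair |z|^2 = z * conj(z) = (product of roots) = c/a = 1/(1.108) = 0.902527, so |z| = sqrt(0.902527) = 0.95 for both roots.
Moduli of all roots: 0.9500, 0.9500.
All moduli strictly greater than 1? No.
Verdict: Not invertible.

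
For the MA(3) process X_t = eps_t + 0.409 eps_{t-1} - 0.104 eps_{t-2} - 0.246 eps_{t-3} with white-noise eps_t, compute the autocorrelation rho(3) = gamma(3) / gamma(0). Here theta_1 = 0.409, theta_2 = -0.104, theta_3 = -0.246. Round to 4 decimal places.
\rho(3) = -0.1986

For an MA(q) process with theta_0 = 1, the autocovariance is
  gamma(k) = sigma^2 * sum_{i=0..q-k} theta_i * theta_{i+k},
and rho(k) = gamma(k) / gamma(0). Sigma^2 cancels.
  numerator   = (1)*(-0.246) = -0.246.
  denominator = (1)^2 + (0.409)^2 + (-0.104)^2 + (-0.246)^2 = 1.238613.
  rho(3) = -0.246 / 1.238613 = -0.1986.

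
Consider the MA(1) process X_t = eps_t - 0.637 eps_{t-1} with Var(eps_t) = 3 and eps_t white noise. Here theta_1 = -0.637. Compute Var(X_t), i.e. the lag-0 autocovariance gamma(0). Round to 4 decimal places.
\gamma(0) = 4.2173

For an MA(q) process X_t = eps_t + sum_i theta_i eps_{t-i} with
Var(eps_t) = sigma^2, the variance is
  gamma(0) = sigma^2 * (1 + sum_i theta_i^2).
  sum_i theta_i^2 = (-0.637)^2 = 0.405769.
  gamma(0) = 3 * (1 + 0.405769) = 3 * 1.405769 = 4.217307, which rounds to 4.2173.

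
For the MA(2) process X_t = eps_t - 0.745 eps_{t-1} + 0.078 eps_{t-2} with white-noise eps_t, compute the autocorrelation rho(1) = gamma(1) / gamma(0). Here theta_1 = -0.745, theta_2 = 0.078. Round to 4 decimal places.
\rho(1) = -0.5144

For an MA(q) process with theta_0 = 1, the autocovariance is
  gamma(k) = sigma^2 * sum_{i=0..q-k} theta_i * theta_{i+k},
and rho(k) = gamma(k) / gamma(0). Sigma^2 cancels.
  numerator   = (1)*(-0.745) + (-0.745)*(0.078) = -0.80311.
  denominator = (1)^2 + (-0.745)^2 + (0.078)^2 = 1.561109.
  rho(1) = -0.80311 / 1.561109 = -0.5144.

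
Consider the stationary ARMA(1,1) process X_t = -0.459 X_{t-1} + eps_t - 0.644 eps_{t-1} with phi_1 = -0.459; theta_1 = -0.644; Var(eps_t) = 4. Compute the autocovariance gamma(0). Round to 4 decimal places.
\gamma(0) = 10.1654

Multiply the model equation by X_{t-k} and take expectations. With theta_0 = psi_0 = 1 and psi_j the MA(infinity) weights, this gives
  gamma(k) - sum_i phi_i gamma(k-i) = c_k,
  c_k = sigma^2 * sum_{j=k..q} theta_j psi_{j-k}   (c_k = 0 for k > q),
using gamma(-m) = gamma(m).
psi-weights needed (psi_j = theta_j + sum_i phi_i psi_{j-i}):
  psi_1 = theta_1 + phi_1 = -0.644 + (-0.459) = -1.103
Right-hand sides:
  c_0 = sigma^2 (1 + theta_1 psi_1) = 4 * (1 + (-0.644)(-1.103)) = 4 * 1.710332 = 6.841328
  c_1 = sigma^2 theta_1 = 4 * (-0.644) = -2.576
  c_2 = 0
Equations for k = 0 and k = 1 (AR order 1):
  gamma(0) = phi_1 gamma(1) + c_0
  gamma(1) = phi_1 gamma(0) + c_1
Substituting the second into the first: gamma(0) (1 - phi_1^2) = c_0 + phi_1 c_1, so
  gamma(0) = (c_0 + phi_1 c_1) / (1 - phi_1^2) = (6.841328 + (-0.459)(-2.576)) / (1 - (-0.459)^2) = 8.023712 / 0.789319 = 10.16536.
Therefore gamma(0) = 10.1654 (to 4 decimal places).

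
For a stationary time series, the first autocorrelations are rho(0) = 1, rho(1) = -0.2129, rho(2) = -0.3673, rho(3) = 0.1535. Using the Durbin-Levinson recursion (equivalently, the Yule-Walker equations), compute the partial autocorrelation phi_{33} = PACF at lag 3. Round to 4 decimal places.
\phi_{33} = -0.0651

The PACF at lag k is phi_{kk}, the last component of the solution
to the Yule-Walker system G_k phi = r_k where
  (G_k)_{ij} = rho(|i - j|), (r_k)_i = rho(i), i,j = 1..k.
Equivalently, Durbin-Levinson gives phi_{kk} iteratively:
  phi_{11} = rho(1)
  phi_{kk} = [rho(k) - sum_{j=1..k-1} phi_{k-1,j} rho(k-j)]
            / [1 - sum_{j=1..k-1} phi_{k-1,j} rho(j)],
  phi_{k,j} = phi_{k-1,j} - phi_{kk} phi_{k-1,k-j},  j = 1..k-1.
Step k = 1:
  phi_11 = rho(1) = -0.2129.
Step k = 2:
  phi_22 = [rho(2) - phi_11 rho(1)] / [1 - phi_11 rho(1)] = [-0.3673 - (-0.2129)(-0.2129)] / [1 - (-0.2129)(-0.2129)]
         = -0.41262641 / 0.95467359 = -0.432217.
  Update: phi_21 = phi_11 - phi_22 phi_11 = -0.2129 - (-0.432217)(-0.2129) = -0.304919.
Step k = 3:
  phi_33 = [rho(3) - phi_21 rho(2) - phi_22 rho(1)] / [1 - phi_21 rho(1) - phi_22 rho(2)]
    numerator   = 0.1535 - (-0.304919)(-0.3673) - (-0.432217)(-0.2129) = -0.05051583
    denominator = 1 - (-0.304919)(-0.2129) - (-0.432217)(-0.3673) = 0.77632933
  phi_33 = -0.05051583 / 0.77632933 = -0.0651.
Therefore phi_{33} = -0.0651.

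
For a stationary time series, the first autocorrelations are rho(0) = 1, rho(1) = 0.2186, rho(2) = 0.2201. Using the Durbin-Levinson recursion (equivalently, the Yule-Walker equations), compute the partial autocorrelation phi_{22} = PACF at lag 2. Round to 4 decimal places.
\phi_{22} = 0.1810

The PACF at lag k is phi_{kk}, the last component of the solution
to the Yule-Walker system G_k phi = r_k where
  (G_k)_{ij} = rho(|i - j|), (r_k)_i = rho(i), i,j = 1..k.
Equivalently, Durbin-Levinson gives phi_{kk} iteratively:
  phi_{11} = rho(1)
  phi_{kk} = [rho(k) - sum_{j=1..k-1} phi_{k-1,j} rho(k-j)]
            / [1 - sum_{j=1..k-1} phi_{k-1,j} rho(j)],
  phi_{k,j} = phi_{k-1,j} - phi_{kk} phi_{k-1,k-j},  j = 1..k-1.
Step k = 1:
  phi_11 = rho(1) = 0.2186.
Step k = 2:
  phi_22 = [rho(2) - phi_11 rho(1)] / [1 - phi_11 rho(1)] = [0.2201 - (0.2186)(0.2186)] / [1 - (0.2186)(0.2186)]
         = 0.17231404 / 0.95221404 = 0.181.
Therefore phi_{22} = 0.1810.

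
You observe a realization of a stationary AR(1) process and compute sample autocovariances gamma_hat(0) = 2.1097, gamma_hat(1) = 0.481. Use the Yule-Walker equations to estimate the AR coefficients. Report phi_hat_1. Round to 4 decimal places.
\hat\phi_{1} = 0.2280

The Yule-Walker equations for an AR(p) process read, in matrix form,
  Gamma_p phi = r_p,   with   (Gamma_p)_{ij} = gamma(|i - j|),
                       (r_p)_i = gamma(i),   i,j = 1..p.
Substitute the sample gammas (Toeplitz matrix and right-hand side of size 1):
  Gamma_p = [[2.1097]]
  r_p     = [0.481]
With p = 1 this is the single equation gamma(0) phi_1 = gamma(1):
  phi_hat_1 = gamma(1) / gamma(0) = 0.481 / 2.1097 = 0.2280.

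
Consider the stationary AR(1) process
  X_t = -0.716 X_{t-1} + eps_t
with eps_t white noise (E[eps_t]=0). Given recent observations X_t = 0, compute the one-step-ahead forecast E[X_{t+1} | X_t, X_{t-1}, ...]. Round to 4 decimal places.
E[X_{t+1} \mid \mathcal F_t] = 0.0000

For an AR(p) model X_t = c + sum_i phi_i X_{t-i} + eps_t, the
one-step-ahead conditional mean is
  E[X_{t+1} | X_t, ...] = c + sum_i phi_i X_{t+1-i}.
Substitute known values:
  E[X_{t+1} | ...] = (-0.716) * (0)
                   = 0.0000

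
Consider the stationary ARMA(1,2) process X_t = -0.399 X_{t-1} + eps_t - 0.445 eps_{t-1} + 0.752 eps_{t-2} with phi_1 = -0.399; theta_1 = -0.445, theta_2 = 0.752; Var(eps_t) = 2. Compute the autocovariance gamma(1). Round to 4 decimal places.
\gamma(1) = -4.6509

Multiply the model equation by X_{t-k} and take expectations. With theta_0 = psi_0 = 1 and psi_j the MA(infinity) weights, this gives
  gamma(k) - sum_i phi_i gamma(k-i) = c_k,
  c_k = sigma^2 * sum_{j=k..q} theta_j psi_{j-k}   (c_k = 0 for k > q),
using gamma(-m) = gamma(m).
psi-weights needed (psi_j = theta_j + sum_i phi_i psi_{j-i}):
  psi_1 = theta_1 + phi_1 = -0.445 + (-0.399) = -0.844
  psi_2 = theta_2 + phi_1 psi_1 = 0.752 + (-0.399)(-0.844) = 1.088756
Right-hand sides:
  c_0 = sigma^2 (1 + theta_1 psi_1 + theta_2 psi_2) = 2 * (1 + (-0.445)(-0.844) + (0.752)(1.088756)) = 2 * 2.194325 = 4.388649
  c_1 = sigma^2 (theta_1 + theta_2 psi_1) = 2 * (-0.445 + (0.752)(-0.844)) = -2.159376
  c_2 = sigma^2 theta_2 = 2 * (0.752) = 1.504
Equations for k = 0 and k = 1 (AR order 1):
  gamma(0) = phi_1 gamma(1) + c_0
  gamma(1) = phi_1 gamma(0) + c_1
Substituting the second into the first: gamma(0) (1 - phi_1^2) = c_0 + phi_1 c_1, so
  gamma(0) = (c_0 + phi_1 c_1) / (1 - phi_1^2) = (4.388649 + (-0.399)(-2.159376)) / (1 - (-0.399)^2) = 5.25024 / 0.840799 = 6.244346.
  gamma(1) = phi_1 gamma(0) + c_1 = (-0.399)(6.244346) + (-2.159376) = -4.65087.
Therefore gamma(1) = -4.6509 (to 4 decimal places).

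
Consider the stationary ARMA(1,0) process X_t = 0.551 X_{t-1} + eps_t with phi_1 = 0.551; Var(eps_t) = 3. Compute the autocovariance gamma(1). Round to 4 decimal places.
\gamma(1) = 2.3736

Multiply the model equation by X_{t-k} and take expectations. With theta_0 = psi_0 = 1 and psi_j the MA(infinity) weights, this gives
  gamma(k) - sum_i phi_i gamma(k-i) = c_k,
  c_k = sigma^2 * sum_{j=k..q} theta_j psi_{j-k}   (c_k = 0 for k > q),
using gamma(-m) = gamma(m).
Pure AR (q = 0): c_0 = sigma^2 = 3, c_k = 0 for k >= 1.
Equations for k = 0 and k = 1 (AR order 1):
  gamma(0) = phi_1 gamma(1) + c_0
  gamma(1) = phi_1 gamma(0) + c_1
Substituting the second into the first: gamma(0) (1 - phi_1^2) = c_0 + phi_1 c_1, so
  gamma(0) = c_0 / (1 - phi_1^2) = 3 / (1 - (0.551)^2) = 3 / 0.696399 = 4.307875.
  gamma(1) = phi_1 gamma(0) = (0.551)(4.307875) = 2.373639.
Therefore gamma(1) = 2.3736 (to 4 decimal places).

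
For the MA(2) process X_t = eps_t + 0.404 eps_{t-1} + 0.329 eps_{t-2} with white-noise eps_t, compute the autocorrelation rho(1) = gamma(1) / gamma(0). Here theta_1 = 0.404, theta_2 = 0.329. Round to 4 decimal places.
\rho(1) = 0.4223

For an MA(q) process with theta_0 = 1, the autocovariance is
  gamma(k) = sigma^2 * sum_{i=0..q-k} theta_i * theta_{i+k},
and rho(k) = gamma(k) / gamma(0). Sigma^2 cancels.
  numerator   = (1)*(0.404) + (0.404)*(0.329) = 0.536916.
  denominator = (1)^2 + (0.404)^2 + (0.329)^2 = 1.271457.
  rho(1) = 0.536916 / 1.271457 = 0.4223.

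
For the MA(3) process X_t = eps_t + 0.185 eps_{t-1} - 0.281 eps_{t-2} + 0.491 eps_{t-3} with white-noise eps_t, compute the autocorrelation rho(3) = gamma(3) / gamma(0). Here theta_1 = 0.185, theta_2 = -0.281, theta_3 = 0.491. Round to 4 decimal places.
\rho(3) = 0.3626

For an MA(q) process with theta_0 = 1, the autocovariance is
  gamma(k) = sigma^2 * sum_{i=0..q-k} theta_i * theta_{i+k},
and rho(k) = gamma(k) / gamma(0). Sigma^2 cancels.
  numerator   = (1)*(0.491) = 0.491.
  denominator = (1)^2 + (0.185)^2 + (-0.281)^2 + (0.491)^2 = 1.354267.
  rho(3) = 0.491 / 1.354267 = 0.3626.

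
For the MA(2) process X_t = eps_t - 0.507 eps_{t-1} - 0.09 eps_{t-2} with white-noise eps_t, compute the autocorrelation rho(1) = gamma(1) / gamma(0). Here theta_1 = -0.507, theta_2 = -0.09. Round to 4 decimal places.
\rho(1) = -0.3647

For an MA(q) process with theta_0 = 1, the autocovariance is
  gamma(k) = sigma^2 * sum_{i=0..q-k} theta_i * theta_{i+k},
and rho(k) = gamma(k) / gamma(0). Sigma^2 cancels.
  numerator   = (1)*(-0.507) + (-0.507)*(-0.09) = -0.46137.
  denominator = (1)^2 + (-0.507)^2 + (-0.09)^2 = 1.265149.
  rho(1) = -0.46137 / 1.265149 = -0.3647.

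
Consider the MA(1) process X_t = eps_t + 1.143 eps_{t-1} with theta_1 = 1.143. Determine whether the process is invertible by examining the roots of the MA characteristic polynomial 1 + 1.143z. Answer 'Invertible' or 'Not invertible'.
\text{Not invertible}

The MA(q) characteristic polynomial is P(z) = 1 + 1.143z.
Invertibility requires all roots to lie outside the unit circle, i.e. |z| > 1 for every root.
This is linear in z: 1 + (1.143) z = 0  =>  z = -1/(1.143) = -0.874891,  |z| = 0.874891.
Moduli of all roots: 0.8749.
All moduli strictly greater than 1? No.
Verdict: Not invertible.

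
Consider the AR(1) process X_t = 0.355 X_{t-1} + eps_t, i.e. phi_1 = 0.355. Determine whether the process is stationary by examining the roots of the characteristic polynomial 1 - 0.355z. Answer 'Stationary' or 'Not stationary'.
\text{Stationary}

The AR(p) characteristic polynomial is P(z) = 1 - 0.355z.
Stationarity requires all roots to lie outside the unit circle, i.e. |z| > 1 for every root.
This is linear in z: 1 + (-0.355) z = 0  =>  z = -1/(-0.355) = 2.816901,  |z| = 2.816901.
Moduli of all roots: 2.8169.
All moduli strictly greater than 1? Yes.
Verdict: Stationary.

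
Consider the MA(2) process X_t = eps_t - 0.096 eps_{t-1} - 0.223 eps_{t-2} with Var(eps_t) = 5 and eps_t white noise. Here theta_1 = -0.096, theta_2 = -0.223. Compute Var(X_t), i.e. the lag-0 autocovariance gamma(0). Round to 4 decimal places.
\gamma(0) = 5.2947

For an MA(q) process X_t = eps_t + sum_i theta_i eps_{t-i} with
Var(eps_t) = sigma^2, the variance is
  gamma(0) = sigma^2 * (1 + sum_i theta_i^2).
  sum_i theta_i^2 = (-0.096)^2 + (-0.223)^2 = 0.009216 + 0.049729 = 0.058945.
  gamma(0) = 5 * (1 + 0.058945) = 5 * 1.058945 = 5.294725, which rounds to 5.2947.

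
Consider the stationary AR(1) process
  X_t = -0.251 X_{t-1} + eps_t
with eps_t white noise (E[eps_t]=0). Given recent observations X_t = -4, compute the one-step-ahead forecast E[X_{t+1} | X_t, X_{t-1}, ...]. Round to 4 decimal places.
E[X_{t+1} \mid \mathcal F_t] = 1.0040

For an AR(p) model X_t = c + sum_i phi_i X_{t-i} + eps_t, the
one-step-ahead conditional mean is
  E[X_{t+1} | X_t, ...] = c + sum_i phi_i X_{t+1-i}.
Substitute known values:
  E[X_{t+1} | ...] = (-0.251) * (-4)
                   = 1.0040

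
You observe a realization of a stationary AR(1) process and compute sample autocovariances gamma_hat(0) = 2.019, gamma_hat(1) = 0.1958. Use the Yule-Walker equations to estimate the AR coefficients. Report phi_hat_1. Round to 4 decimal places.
\hat\phi_{1} = 0.0970

The Yule-Walker equations for an AR(p) process read, in matrix form,
  Gamma_p phi = r_p,   with   (Gamma_p)_{ij} = gamma(|i - j|),
                       (r_p)_i = gamma(i),   i,j = 1..p.
Substitute the sample gammas (Toeplitz matrix and right-hand side of size 1):
  Gamma_p = [[2.019]]
  r_p     = [0.1958]
With p = 1 this is the single equation gamma(0) phi_1 = gamma(1):
  phi_hat_1 = gamma(1) / gamma(0) = 0.1958 / 2.019 = 0.0970.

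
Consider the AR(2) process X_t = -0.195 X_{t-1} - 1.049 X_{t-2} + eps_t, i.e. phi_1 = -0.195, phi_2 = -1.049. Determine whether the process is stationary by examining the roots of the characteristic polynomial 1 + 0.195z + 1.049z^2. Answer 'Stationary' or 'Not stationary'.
\text{Not stationary}

The AR(p) characteristic polynomial is P(z) = 1 + 0.195z + 1.049z^2.
Stationarity requires all roots to lie outside the unit circle, i.e. |z| > 1 for every root.
Set 1 + (0.195) z + (1.049) z^2 = 0, i.e. a z^2 + b z + c = 0 with a = 1.049, b = 0.195, c = 1.
Discriminant D = b^2 - 4ac = (0.195)^2 - 4*(1.049)*1 = 0.038025 - (4.196) = -4.157975.
D < 0, so the roots are the complex-conjugate pair z = (-b +/- i sqrt(-D)) / (2a) = -0.0929 +/- 0.9719i.
For a conjugate pair |z|^2 = z * conj(z) = (product of roots) = c/a = 1/(1.049) = 0.953289, so |z| = sqrt(0.953289) = 0.9764 for both roots.
Moduli of all roots: 0.9764, 0.9764.
All moduli strictly greater than 1? No.
Verdict: Not stationary.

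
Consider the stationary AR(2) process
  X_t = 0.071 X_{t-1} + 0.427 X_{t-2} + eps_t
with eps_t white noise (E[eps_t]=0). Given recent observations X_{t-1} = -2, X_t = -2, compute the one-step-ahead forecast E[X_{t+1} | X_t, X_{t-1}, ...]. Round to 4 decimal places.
E[X_{t+1} \mid \mathcal F_t] = -0.9960

For an AR(p) model X_t = c + sum_i phi_i X_{t-i} + eps_t, the
one-step-ahead conditional mean is
  E[X_{t+1} | X_t, ...] = c + sum_i phi_i X_{t+1-i}.
Substitute known values:
  E[X_{t+1} | ...] = (0.071) * (-2) + (0.427) * (-2)
                   = -0.9960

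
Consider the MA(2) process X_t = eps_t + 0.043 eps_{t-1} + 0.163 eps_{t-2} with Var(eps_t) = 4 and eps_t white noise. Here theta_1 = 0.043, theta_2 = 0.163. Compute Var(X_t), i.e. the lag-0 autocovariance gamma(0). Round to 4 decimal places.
\gamma(0) = 4.1137

For an MA(q) process X_t = eps_t + sum_i theta_i eps_{t-i} with
Var(eps_t) = sigma^2, the variance is
  gamma(0) = sigma^2 * (1 + sum_i theta_i^2).
  sum_i theta_i^2 = (0.043)^2 + (0.163)^2 = 0.001849 + 0.026569 = 0.028418.
  gamma(0) = 4 * (1 + 0.028418) = 4 * 1.028418 = 4.113672, which rounds to 4.1137.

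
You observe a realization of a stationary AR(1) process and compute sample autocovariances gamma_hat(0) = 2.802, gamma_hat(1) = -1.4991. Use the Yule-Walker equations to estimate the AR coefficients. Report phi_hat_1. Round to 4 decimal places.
\hat\phi_{1} = -0.5350

The Yule-Walker equations for an AR(p) process read, in matrix form,
  Gamma_p phi = r_p,   with   (Gamma_p)_{ij} = gamma(|i - j|),
                       (r_p)_i = gamma(i),   i,j = 1..p.
Substitute the sample gammas (Toeplitz matrix and right-hand side of size 1):
  Gamma_p = [[2.802]]
  r_p     = [-1.4991]
With p = 1 this is the single equation gamma(0) phi_1 = gamma(1):
  phi_hat_1 = gamma(1) / gamma(0) = -1.4991 / 2.802 = -0.5350.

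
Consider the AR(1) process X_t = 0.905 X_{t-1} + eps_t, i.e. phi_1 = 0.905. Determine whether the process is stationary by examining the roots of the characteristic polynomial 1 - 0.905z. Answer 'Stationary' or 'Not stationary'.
\text{Stationary}

The AR(p) characteristic polynomial is P(z) = 1 - 0.905z.
Stationarity requires all roots to lie outside the unit circle, i.e. |z| > 1 for every root.
This is linear in z: 1 + (-0.905) z = 0  =>  z = -1/(-0.905) = 1.104972,  |z| = 1.104972.
Moduli of all roots: 1.1050.
All moduli strictly greater than 1? Yes.
Verdict: Stationary.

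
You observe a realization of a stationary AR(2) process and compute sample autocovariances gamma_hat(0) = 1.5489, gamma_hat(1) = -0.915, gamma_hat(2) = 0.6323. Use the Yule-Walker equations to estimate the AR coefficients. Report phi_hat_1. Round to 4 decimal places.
\hat\phi_{1} = -0.5370

The Yule-Walker equations for an AR(p) process read, in matrix form,
  Gamma_p phi = r_p,   with   (Gamma_p)_{ij} = gamma(|i - j|),
                       (r_p)_i = gamma(i),   i,j = 1..p.
Substitute the sample gammas (Toeplitz matrix and right-hand side of size 2):
  Gamma_p = [[1.5489, -0.915], [-0.915, 1.5489]]
  r_p     = [-0.915, 0.6323]
Written out:
  1.5489 phi_1 - 0.915 phi_2 = -0.915
  -0.915 phi_1 + 1.5489 phi_2 = 0.6323
Solve by Cramer's rule:
  det = gamma(0)^2 - gamma(1)^2 = (1.5489)^2 - (-0.915)^2 = 2.39909121 - 0.837225 = 1.56186621
  phi_hat_1 = [gamma(1) gamma(0) - gamma(1) gamma(2)] / det = [(-0.915)(1.5489) - (-0.915)(0.6323)] / 1.56186621 = -0.838689 / 1.56186621 = -0.537
  phi_hat_2 = [gamma(0) gamma(2) - gamma(1)^2] / det = [(1.5489)(0.6323) - (-0.915)^2] / 1.56186621 = 0.14214447 / 1.56186621 = 0.091
So phi_hat = [-0.5370, 0.0910].
Therefore phi_hat_1 = -0.5370.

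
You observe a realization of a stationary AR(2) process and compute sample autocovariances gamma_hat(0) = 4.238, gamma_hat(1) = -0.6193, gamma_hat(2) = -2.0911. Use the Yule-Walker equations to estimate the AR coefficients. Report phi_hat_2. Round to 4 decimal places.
\hat\phi_{2} = -0.5260

The Yule-Walker equations for an AR(p) process read, in matrix form,
  Gamma_p phi = r_p,   with   (Gamma_p)_{ij} = gamma(|i - j|),
                       (r_p)_i = gamma(i),   i,j = 1..p.
Substitute the sample gammas (Toeplitz matrix and right-hand side of size 2):
  Gamma_p = [[4.238, -0.6193], [-0.6193, 4.238]]
  r_p     = [-0.6193, -2.0911]
Written out:
  4.238 phi_1 - 0.6193 phi_2 = -0.6193
  -0.6193 phi_1 + 4.238 phi_2 = -2.0911
Solve by Cramer's rule:
  det = gamma(0)^2 - gamma(1)^2 = (4.238)^2 - (-0.6193)^2 = 17.960644 - 0.38353249 = 17.57711151
  phi_hat_1 = [gamma(1) gamma(0) - gamma(1) gamma(2)] / det = [(-0.6193)(4.238) - (-0.6193)(-2.0911)] / 17.57711151 = -3.91961163 / 17.57711151 = -0.223
  phi_hat_2 = [gamma(0) gamma(2) - gamma(1)^2] / det = [(4.238)(-2.0911) - (-0.6193)^2] / 17.57711151 = -9.24561429 / 17.57711151 = -0.526
So phi_hat = [-0.2230, -0.5260].
Therefore phi_hat_2 = -0.5260.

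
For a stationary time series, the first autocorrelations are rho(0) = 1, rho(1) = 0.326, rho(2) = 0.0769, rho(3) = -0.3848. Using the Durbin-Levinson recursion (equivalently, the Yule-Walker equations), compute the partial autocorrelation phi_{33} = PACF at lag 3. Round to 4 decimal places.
\phi_{33} = -0.4480

The PACF at lag k is phi_{kk}, the last component of the solution
to the Yule-Walker system G_k phi = r_k where
  (G_k)_{ij} = rho(|i - j|), (r_k)_i = rho(i), i,j = 1..k.
Equivalently, Durbin-Levinson gives phi_{kk} iteratively:
  phi_{11} = rho(1)
  phi_{kk} = [rho(k) - sum_{j=1..k-1} phi_{k-1,j} rho(k-j)]
            / [1 - sum_{j=1..k-1} phi_{k-1,j} rho(j)],
  phi_{k,j} = phi_{k-1,j} - phi_{kk} phi_{k-1,k-j},  j = 1..k-1.
Step k = 1:
  phi_11 = rho(1) = 0.326.
Step k = 2:
  phi_22 = [rho(2) - phi_11 rho(1)] / [1 - phi_11 rho(1)] = [0.0769 - (0.326)(0.326)] / [1 - (0.326)(0.326)]
         = -0.029376 / 0.893724 = -0.032869.
  Update: phi_21 = phi_11 - phi_22 phi_11 = 0.326 - (-0.032869)(0.326) = 0.336715.
Step k = 3:
  phi_33 = [rho(3) - phi_21 rho(2) - phi_22 rho(1)] / [1 - phi_21 rho(1) - phi_22 rho(2)]
    numerator   = -0.3848 - (0.336715)(0.0769) - (-0.032869)(0.326) = -0.39997805
    denominator = 1 - (0.336715)(0.326) - (-0.032869)(0.0769) = 0.89275843
  phi_33 = -0.39997805 / 0.89275843 = -0.448.
Therefore phi_{33} = -0.4480.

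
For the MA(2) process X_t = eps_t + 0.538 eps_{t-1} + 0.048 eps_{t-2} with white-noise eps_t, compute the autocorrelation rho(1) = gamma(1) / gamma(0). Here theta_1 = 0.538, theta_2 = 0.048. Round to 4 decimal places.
\rho(1) = 0.4365

For an MA(q) process with theta_0 = 1, the autocovariance is
  gamma(k) = sigma^2 * sum_{i=0..q-k} theta_i * theta_{i+k},
and rho(k) = gamma(k) / gamma(0). Sigma^2 cancels.
  numerator   = (1)*(0.538) + (0.538)*(0.048) = 0.563824.
  denominator = (1)^2 + (0.538)^2 + (0.048)^2 = 1.291748.
  rho(1) = 0.563824 / 1.291748 = 0.4365.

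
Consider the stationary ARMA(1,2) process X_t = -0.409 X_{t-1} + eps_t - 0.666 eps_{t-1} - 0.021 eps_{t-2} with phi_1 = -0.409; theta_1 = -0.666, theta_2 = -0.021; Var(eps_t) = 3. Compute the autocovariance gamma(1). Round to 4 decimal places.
\gamma(1) = -4.8335

Multiply the model equation by X_{t-k} and take expectations. With theta_0 = psi_0 = 1 and psi_j the MA(infinity) weights, this gives
  gamma(k) - sum_i phi_i gamma(k-i) = c_k,
  c_k = sigma^2 * sum_{j=k..q} theta_j psi_{j-k}   (c_k = 0 for k > q),
using gamma(-m) = gamma(m).
psi-weights needed (psi_j = theta_j + sum_i phi_i psi_{j-i}):
  psi_1 = theta_1 + phi_1 = -0.666 + (-0.409) = -1.075
  psi_2 = theta_2 + phi_1 psi_1 = -0.021 + (-0.409)(-1.075) = 0.418675
Right-hand sides:
  c_0 = sigma^2 (1 + theta_1 psi_1 + theta_2 psi_2) = 3 * (1 + (-0.666)(-1.075) + (-0.021)(0.418675)) = 3 * 1.707158 = 5.121473
  c_1 = sigma^2 (theta_1 + theta_2 psi_1) = 3 * (-0.666 + (-0.021)(-1.075)) = -1.930275
  c_2 = sigma^2 theta_2 = 3 * (-0.021) = -0.063
Equations for k = 0 and k = 1 (AR order 1):
  gamma(0) = phi_1 gamma(1) + c_0
  gamma(1) = phi_1 gamma(0) + c_1
Substituting the second into the first: gamma(0) (1 - phi_1^2) = c_0 + phi_1 c_1, so
  gamma(0) = (c_0 + phi_1 c_1) / (1 - phi_1^2) = (5.121473 + (-0.409)(-1.930275)) / (1 - (-0.409)^2) = 5.910956 / 0.832719 = 7.09838.
  gamma(1) = phi_1 gamma(0) + c_1 = (-0.409)(7.09838) + (-1.930275) = -4.833512.
Therefore gamma(1) = -4.8335 (to 4 decimal places).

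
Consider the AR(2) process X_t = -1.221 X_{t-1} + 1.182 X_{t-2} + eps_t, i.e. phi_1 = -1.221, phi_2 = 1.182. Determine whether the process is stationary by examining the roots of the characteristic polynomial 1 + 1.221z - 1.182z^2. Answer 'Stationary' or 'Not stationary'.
\text{Not stationary}

The AR(p) characteristic polynomial is P(z) = 1 + 1.221z - 1.182z^2.
Stationarity requires all roots to lie outside the unit circle, i.e. |z| > 1 for every root.
Set 1 + (1.221) z + (-1.182) z^2 = 0, i.e. a z^2 + b z + c = 0 with a = -1.182, b = 1.221, c = 1.
Discriminant D = b^2 - 4ac = (1.221)^2 - 4*(-1.182)*1 = 1.490841 - (-4.728) = 6.218841.
D >= 0, so the roots are real: z = (-b +/- sqrt(D)) / (2a) = (-1.221 +/- 2.49376) / (-2.364).
  z_1 = (-1.221 + 2.49376) / (-2.364) = -0.5384,   |z_1| = 0.5384.
  z_2 = (-1.221 - 2.49376) / (-2.364) = 1.5714,   |z_2| = 1.5714.
Moduli of all roots: 0.5384, 1.5714.
All moduli strictly greater than 1? No.
Verdict: Not stationary.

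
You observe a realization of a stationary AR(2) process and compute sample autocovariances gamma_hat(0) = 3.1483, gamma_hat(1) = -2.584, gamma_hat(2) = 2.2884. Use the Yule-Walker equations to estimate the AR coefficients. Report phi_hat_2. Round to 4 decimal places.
\hat\phi_{2} = 0.1631

The Yule-Walker equations for an AR(p) process read, in matrix form,
  Gamma_p phi = r_p,   with   (Gamma_p)_{ij} = gamma(|i - j|),
                       (r_p)_i = gamma(i),   i,j = 1..p.
Substitute the sample gammas (Toeplitz matrix and right-hand side of size 2):
  Gamma_p = [[3.1483, -2.584], [-2.584, 3.1483]]
  r_p     = [-2.584, 2.2884]
Written out:
  3.1483 phi_1 - 2.584 phi_2 = -2.584
  -2.584 phi_1 + 3.1483 phi_2 = 2.2884
Solve by Cramer's rule:
  det = gamma(0)^2 - gamma(1)^2 = (3.1483)^2 - (-2.584)^2 = 9.91179289 - 6.677056 = 3.23473689
  phi_hat_1 = [gamma(1) gamma(0) - gamma(1) gamma(2)] / det = [(-2.584)(3.1483) - (-2.584)(2.2884)] / 3.23473689 = -2.2219816 / 3.23473689 = -0.6869
  phi_hat_2 = [gamma(0) gamma(2) - gamma(1)^2] / det = [(3.1483)(2.2884) - (-2.584)^2] / 3.23473689 = 0.52751372 / 3.23473689 = 0.1631
So phi_hat = [-0.6869, 0.1631].
Therefore phi_hat_2 = 0.1631.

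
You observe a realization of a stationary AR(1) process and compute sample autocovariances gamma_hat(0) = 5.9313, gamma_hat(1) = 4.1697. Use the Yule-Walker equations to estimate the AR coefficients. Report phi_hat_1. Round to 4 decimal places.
\hat\phi_{1} = 0.7030

The Yule-Walker equations for an AR(p) process read, in matrix form,
  Gamma_p phi = r_p,   with   (Gamma_p)_{ij} = gamma(|i - j|),
                       (r_p)_i = gamma(i),   i,j = 1..p.
Substitute the sample gammas (Toeplitz matrix and right-hand side of size 1):
  Gamma_p = [[5.9313]]
  r_p     = [4.1697]
With p = 1 this is the single equation gamma(0) phi_1 = gamma(1):
  phi_hat_1 = gamma(1) / gamma(0) = 4.1697 / 5.9313 = 0.7030.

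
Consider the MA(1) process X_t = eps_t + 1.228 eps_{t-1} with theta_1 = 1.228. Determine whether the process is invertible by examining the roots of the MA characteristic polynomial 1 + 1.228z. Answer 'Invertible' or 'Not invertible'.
\text{Not invertible}

The MA(q) characteristic polynomial is P(z) = 1 + 1.228z.
Invertibility requires all roots to lie outside the unit circle, i.e. |z| > 1 for every root.
This is linear in z: 1 + (1.228) z = 0  =>  z = -1/(1.228) = -0.814332,  |z| = 0.814332.
Moduli of all roots: 0.8143.
All moduli strictly greater than 1? No.
Verdict: Not invertible.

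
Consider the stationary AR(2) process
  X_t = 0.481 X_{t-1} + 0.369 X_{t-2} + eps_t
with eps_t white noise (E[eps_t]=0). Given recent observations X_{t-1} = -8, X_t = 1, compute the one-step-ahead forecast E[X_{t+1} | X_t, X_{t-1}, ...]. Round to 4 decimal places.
E[X_{t+1} \mid \mathcal F_t] = -2.4710

For an AR(p) model X_t = c + sum_i phi_i X_{t-i} + eps_t, the
one-step-ahead conditional mean is
  E[X_{t+1} | X_t, ...] = c + sum_i phi_i X_{t+1-i}.
Substitute known values:
  E[X_{t+1} | ...] = (0.481) * (1) + (0.369) * (-8)
                   = -2.4710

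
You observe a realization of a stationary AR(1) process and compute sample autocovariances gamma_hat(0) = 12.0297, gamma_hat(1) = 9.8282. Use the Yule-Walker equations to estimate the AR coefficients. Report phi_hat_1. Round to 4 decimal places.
\hat\phi_{1} = 0.8170

The Yule-Walker equations for an AR(p) process read, in matrix form,
  Gamma_p phi = r_p,   with   (Gamma_p)_{ij} = gamma(|i - j|),
                       (r_p)_i = gamma(i),   i,j = 1..p.
Substitute the sample gammas (Toeplitz matrix and right-hand side of size 1):
  Gamma_p = [[12.0297]]
  r_p     = [9.8282]
With p = 1 this is the single equation gamma(0) phi_1 = gamma(1):
  phi_hat_1 = gamma(1) / gamma(0) = 9.8282 / 12.0297 = 0.8170.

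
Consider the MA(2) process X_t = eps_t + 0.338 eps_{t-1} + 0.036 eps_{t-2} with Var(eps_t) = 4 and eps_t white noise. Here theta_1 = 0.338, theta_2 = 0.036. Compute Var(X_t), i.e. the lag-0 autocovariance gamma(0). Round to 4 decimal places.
\gamma(0) = 4.4622

For an MA(q) process X_t = eps_t + sum_i theta_i eps_{t-i} with
Var(eps_t) = sigma^2, the variance is
  gamma(0) = sigma^2 * (1 + sum_i theta_i^2).
  sum_i theta_i^2 = (0.338)^2 + (0.036)^2 = 0.114244 + 0.001296 = 0.11554.
  gamma(0) = 4 * (1 + 0.11554) = 4 * 1.11554 = 4.46216, which rounds to 4.4622.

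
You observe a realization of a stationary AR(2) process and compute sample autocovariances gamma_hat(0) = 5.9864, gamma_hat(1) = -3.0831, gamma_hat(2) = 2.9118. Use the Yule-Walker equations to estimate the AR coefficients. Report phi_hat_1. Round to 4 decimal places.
\hat\phi_{1} = -0.3600

The Yule-Walker equations for an AR(p) process read, in matrix form,
  Gamma_p phi = r_p,   with   (Gamma_p)_{ij} = gamma(|i - j|),
                       (r_p)_i = gamma(i),   i,j = 1..p.
Substitute the sample gammas (Toeplitz matrix and right-hand side of size 2):
  Gamma_p = [[5.9864, -3.0831], [-3.0831, 5.9864]]
  r_p     = [-3.0831, 2.9118]
Written out:
  5.9864 phi_1 - 3.0831 phi_2 = -3.0831
  -3.0831 phi_1 + 5.9864 phi_2 = 2.9118
Solve by Cramer's rule:
  det = gamma(0)^2 - gamma(1)^2 = (5.9864)^2 - (-3.0831)^2 = 35.83698496 - 9.50550561 = 26.33147935
  phi_hat_1 = [gamma(1) gamma(0) - gamma(1) gamma(2)] / det = [(-3.0831)(5.9864) - (-3.0831)(2.9118)] / 26.33147935 = -9.47929926 / 26.33147935 = -0.36
  phi_hat_2 = [gamma(0) gamma(2) - gamma(1)^2] / det = [(5.9864)(2.9118) - (-3.0831)^2] / 26.33147935 = 7.92569391 / 26.33147935 = 0.301
So phi_hat = [-0.3600, 0.3010].
Therefore phi_hat_1 = -0.3600.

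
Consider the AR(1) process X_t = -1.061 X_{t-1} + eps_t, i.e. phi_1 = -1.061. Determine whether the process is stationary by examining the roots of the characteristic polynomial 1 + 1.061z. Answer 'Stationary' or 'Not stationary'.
\text{Not stationary}

The AR(p) characteristic polynomial is P(z) = 1 + 1.061z.
Stationarity requires all roots to lie outside the unit circle, i.e. |z| > 1 for every root.
This is linear in z: 1 + (1.061) z = 0  =>  z = -1/(1.061) = -0.942507,  |z| = 0.942507.
Moduli of all roots: 0.9425.
All moduli strictly greater than 1? No.
Verdict: Not stationary.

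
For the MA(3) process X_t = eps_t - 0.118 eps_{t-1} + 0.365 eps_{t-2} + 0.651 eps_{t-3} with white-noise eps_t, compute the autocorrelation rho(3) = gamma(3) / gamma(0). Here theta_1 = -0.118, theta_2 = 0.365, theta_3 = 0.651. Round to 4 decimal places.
\rho(3) = 0.4144

For an MA(q) process with theta_0 = 1, the autocovariance is
  gamma(k) = sigma^2 * sum_{i=0..q-k} theta_i * theta_{i+k},
and rho(k) = gamma(k) / gamma(0). Sigma^2 cancels.
  numerator   = (1)*(0.651) = 0.651.
  denominator = (1)^2 + (-0.118)^2 + (0.365)^2 + (0.651)^2 = 1.57095.
  rho(3) = 0.651 / 1.57095 = 0.4144.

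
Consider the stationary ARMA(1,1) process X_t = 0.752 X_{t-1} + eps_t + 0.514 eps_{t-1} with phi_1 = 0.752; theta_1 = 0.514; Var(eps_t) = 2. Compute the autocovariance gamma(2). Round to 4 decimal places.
\gamma(2) = 6.0761

Multiply the model equation by X_{t-k} and take expectations. With theta_0 = psi_0 = 1 and psi_j the MA(infinity) weights, this gives
  gamma(k) - sum_i phi_i gamma(k-i) = c_k,
  c_k = sigma^2 * sum_{j=k..q} theta_j psi_{j-k}   (c_k = 0 for k > q),
using gamma(-m) = gamma(m).
psi-weights needed (psi_j = theta_j + sum_i phi_i psi_{j-i}):
  psi_1 = theta_1 + phi_1 = 0.514 + (0.752) = 1.266
Right-hand sides:
  c_0 = sigma^2 (1 + theta_1 psi_1) = 2 * (1 + (0.514)(1.266)) = 2 * 1.650724 = 3.301448
  c_1 = sigma^2 theta_1 = 2 * (0.514) = 1.028
  c_2 = 0
Equations for k = 0 and k = 1 (AR order 1):
  gamma(0) = phi_1 gamma(1) + c_0
  gamma(1) = phi_1 gamma(0) + c_1
Substituting the second into the first: gamma(0) (1 - phi_1^2) = c_0 + phi_1 c_1, so
  gamma(0) = (c_0 + phi_1 c_1) / (1 - phi_1^2) = (3.301448 + (0.752)(1.028)) / (1 - (0.752)^2) = 4.074504 / 0.434496 = 9.377541.
  gamma(1) = phi_1 gamma(0) + c_1 = (0.752)(9.377541) + (1.028) = 8.079911.
For k = 2 (> q): gamma(2) = phi_1 gamma(1) = (0.752)(8.079911) = 6.076093.
Therefore gamma(2) = 6.0761 (to 4 decimal places).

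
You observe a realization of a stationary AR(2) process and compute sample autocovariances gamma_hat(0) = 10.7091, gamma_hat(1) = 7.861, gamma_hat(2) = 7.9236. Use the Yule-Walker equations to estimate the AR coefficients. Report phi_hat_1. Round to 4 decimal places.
\hat\phi_{1} = 0.4140

The Yule-Walker equations for an AR(p) process read, in matrix form,
  Gamma_p phi = r_p,   with   (Gamma_p)_{ij} = gamma(|i - j|),
                       (r_p)_i = gamma(i),   i,j = 1..p.
Substitute the sample gammas (Toeplitz matrix and right-hand side of size 2):
  Gamma_p = [[10.7091, 7.861], [7.861, 10.7091]]
  r_p     = [7.861, 7.9236]
Written out:
  10.7091 phi_1 + 7.861 phi_2 = 7.861
  7.861 phi_1 + 10.7091 phi_2 = 7.9236
Solve by Cramer's rule:
  det = gamma(0)^2 - gamma(1)^2 = (10.7091)^2 - (7.861)^2 = 114.68482281 - 61.795321 = 52.88950181
  phi_hat_1 = [gamma(1) gamma(0) - gamma(1) gamma(2)] / det = [(7.861)(10.7091) - (7.861)(7.9236)] / 52.88950181 = 21.8968155 / 52.88950181 = 0.414
  phi_hat_2 = [gamma(0) gamma(2) - gamma(1)^2] / det = [(10.7091)(7.9236) - (7.861)^2] / 52.88950181 = 23.05930376 / 52.88950181 = 0.436
So phi_hat = [0.4140, 0.4360].
Therefore phi_hat_1 = 0.4140.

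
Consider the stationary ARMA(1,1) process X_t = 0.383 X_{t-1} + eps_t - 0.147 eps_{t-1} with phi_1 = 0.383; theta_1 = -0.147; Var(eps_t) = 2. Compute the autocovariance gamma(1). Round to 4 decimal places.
\gamma(1) = 0.5220

Multiply the model equation by X_{t-k} and take expectations. With theta_0 = psi_0 = 1 and psi_j the MA(infinity) weights, this gives
  gamma(k) - sum_i phi_i gamma(k-i) = c_k,
  c_k = sigma^2 * sum_{j=k..q} theta_j psi_{j-k}   (c_k = 0 for k > q),
using gamma(-m) = gamma(m).
psi-weights needed (psi_j = theta_j + sum_i phi_i psi_{j-i}):
  psi_1 = theta_1 + phi_1 = -0.147 + (0.383) = 0.236
Right-hand sides:
  c_0 = sigma^2 (1 + theta_1 psi_1) = 2 * (1 + (-0.147)(0.236)) = 2 * 0.965308 = 1.930616
  c_1 = sigma^2 theta_1 = 2 * (-0.147) = -0.294
  c_2 = 0
Equations for k = 0 and k = 1 (AR order 1):
  gamma(0) = phi_1 gamma(1) + c_0
  gamma(1) = phi_1 gamma(0) + c_1
Substituting the second into the first: gamma(0) (1 - phi_1^2) = c_0 + phi_1 c_1, so
  gamma(0) = (c_0 + phi_1 c_1) / (1 - phi_1^2) = (1.930616 + (0.383)(-0.294)) / (1 - (0.383)^2) = 1.818014 / 0.853311 = 2.130541.
  gamma(1) = phi_1 gamma(0) + c_1 = (0.383)(2.130541) + (-0.294) = 0.521997.
Therefore gamma(1) = 0.5220 (to 4 decimal places).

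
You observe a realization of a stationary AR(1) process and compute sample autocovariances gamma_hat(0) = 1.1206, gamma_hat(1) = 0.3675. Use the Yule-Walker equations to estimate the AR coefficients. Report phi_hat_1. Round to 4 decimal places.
\hat\phi_{1} = 0.3279

The Yule-Walker equations for an AR(p) process read, in matrix form,
  Gamma_p phi = r_p,   with   (Gamma_p)_{ij} = gamma(|i - j|),
                       (r_p)_i = gamma(i),   i,j = 1..p.
Substitute the sample gammas (Toeplitz matrix and right-hand side of size 1):
  Gamma_p = [[1.1206]]
  r_p     = [0.3675]
With p = 1 this is the single equation gamma(0) phi_1 = gamma(1):
  phi_hat_1 = gamma(1) / gamma(0) = 0.3675 / 1.1206 = 0.3279.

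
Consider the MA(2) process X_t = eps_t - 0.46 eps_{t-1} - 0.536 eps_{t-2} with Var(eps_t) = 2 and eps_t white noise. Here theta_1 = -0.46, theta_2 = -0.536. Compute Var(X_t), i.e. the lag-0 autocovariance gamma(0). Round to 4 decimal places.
\gamma(0) = 2.9978

For an MA(q) process X_t = eps_t + sum_i theta_i eps_{t-i} with
Var(eps_t) = sigma^2, the variance is
  gamma(0) = sigma^2 * (1 + sum_i theta_i^2).
  sum_i theta_i^2 = (-0.46)^2 + (-0.536)^2 = 0.2116 + 0.287296 = 0.498896.
  gamma(0) = 2 * (1 + 0.498896) = 2 * 1.498896 = 2.997792, which rounds to 2.9978.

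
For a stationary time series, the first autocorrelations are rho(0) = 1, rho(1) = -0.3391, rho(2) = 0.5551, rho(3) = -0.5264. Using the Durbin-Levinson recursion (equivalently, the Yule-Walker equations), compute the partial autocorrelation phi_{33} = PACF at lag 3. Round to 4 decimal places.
\phi_{33} = -0.3950

The PACF at lag k is phi_{kk}, the last component of the solution
to the Yule-Walker system G_k phi = r_k where
  (G_k)_{ij} = rho(|i - j|), (r_k)_i = rho(i), i,j = 1..k.
Equivalently, Durbin-Levinson gives phi_{kk} iteratively:
  phi_{11} = rho(1)
  phi_{kk} = [rho(k) - sum_{j=1..k-1} phi_{k-1,j} rho(k-j)]
            / [1 - sum_{j=1..k-1} phi_{k-1,j} rho(j)],
  phi_{k,j} = phi_{k-1,j} - phi_{kk} phi_{k-1,k-j},  j = 1..k-1.
Step k = 1:
  phi_11 = rho(1) = -0.3391.
Step k = 2:
  phi_22 = [rho(2) - phi_11 rho(1)] / [1 - phi_11 rho(1)] = [0.5551 - (-0.3391)(-0.3391)] / [1 - (-0.3391)(-0.3391)]
         = 0.44011119 / 0.88501119 = 0.497294.
  Update: phi_21 = phi_11 - phi_22 phi_11 = -0.3391 - (0.497294)(-0.3391) = -0.170467.
Step k = 3:
  phi_33 = [rho(3) - phi_21 rho(2) - phi_22 rho(1)] / [1 - phi_21 rho(1) - phi_22 rho(2)]
    numerator   = -0.5264 - (-0.170467)(0.5551) - (0.497294)(-0.3391) = -0.26314096
    denominator = 1 - (-0.170467)(-0.3391) - (0.497294)(0.5551) = 0.66614632
  phi_33 = -0.26314096 / 0.66614632 = -0.395.
Therefore phi_{33} = -0.3950.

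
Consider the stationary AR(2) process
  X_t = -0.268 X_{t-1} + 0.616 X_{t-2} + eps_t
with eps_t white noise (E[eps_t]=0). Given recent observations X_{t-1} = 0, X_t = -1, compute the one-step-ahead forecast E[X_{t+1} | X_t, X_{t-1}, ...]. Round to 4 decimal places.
E[X_{t+1} \mid \mathcal F_t] = 0.2680

For an AR(p) model X_t = c + sum_i phi_i X_{t-i} + eps_t, the
one-step-ahead conditional mean is
  E[X_{t+1} | X_t, ...] = c + sum_i phi_i X_{t+1-i}.
Substitute known values:
  E[X_{t+1} | ...] = (-0.268) * (-1) + (0.616) * (0)
                   = 0.2680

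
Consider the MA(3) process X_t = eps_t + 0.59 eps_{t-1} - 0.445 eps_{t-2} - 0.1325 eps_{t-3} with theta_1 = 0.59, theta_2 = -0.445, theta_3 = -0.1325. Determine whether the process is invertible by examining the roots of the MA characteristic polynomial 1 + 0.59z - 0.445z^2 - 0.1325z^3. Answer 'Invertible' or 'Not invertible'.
\text{Invertible}

The MA(q) characteristic polynomial is P(z) = 1 + 0.59z - 0.445z^2 - 0.1325z^3.
Invertibility requires all roots to lie outside the unit circle, i.e. |z| > 1 for every root.
Degree 3: look for a simple real root z0 first, then factor out (1 - z/z0) and solve the remaining quadratic.
Testing z0 = -4: P(-4) = 1 + (0.59)(-4) + (-0.445)(-4)^2 + (-0.1325)(-4)^3
  = 1 + (-2.36) + (-7.12) + (8.48) = 0.  So z_0 = -4 is a root, |z_0| = 4.
Divide out the factor (1 + 0.25 z) = (1 - z/z0) (since 1/z0 = -0.25):
  P(z) = (1 + 0.25 z)(1 + (0.34) z + (-0.53) z^2)
  [check: z-coef 0.34 - (-0.25) = 0.59; z^2-coef -0.53 - (-0.25)(0.34) = -0.445; z^3-coef -(-0.25)(-0.53) = -0.1325.]
Remaining roots from the quadratic factor 1 + (0.34) z + (-0.53) z^2:
  Set 1 + (0.34) z + (-0.53) z^2 = 0, i.e. a z^2 + b z + c = 0 with a = -0.53, b = 0.34, c = 1.
  Discriminant D = b^2 - 4ac = (0.34)^2 - 4*(-0.53)*1 = 0.1156 - (-2.12) = 2.2356.
  D >= 0, so the roots are real: z = (-b +/- sqrt(D)) / (2a) = (-0.34 +/- 1.495192) / (-1.06).
    z_1 = (-0.34 + 1.495192) / (-1.06) = -1.0898,   |z_1| = 1.0898.
    z_2 = (-0.34 - 1.495192) / (-1.06) = 1.7313,   |z_2| = 1.7313.
Moduli of all roots: 4.0000, 1.0898, 1.7313.
All moduli strictly greater than 1? Yes.
Verdict: Invertible.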